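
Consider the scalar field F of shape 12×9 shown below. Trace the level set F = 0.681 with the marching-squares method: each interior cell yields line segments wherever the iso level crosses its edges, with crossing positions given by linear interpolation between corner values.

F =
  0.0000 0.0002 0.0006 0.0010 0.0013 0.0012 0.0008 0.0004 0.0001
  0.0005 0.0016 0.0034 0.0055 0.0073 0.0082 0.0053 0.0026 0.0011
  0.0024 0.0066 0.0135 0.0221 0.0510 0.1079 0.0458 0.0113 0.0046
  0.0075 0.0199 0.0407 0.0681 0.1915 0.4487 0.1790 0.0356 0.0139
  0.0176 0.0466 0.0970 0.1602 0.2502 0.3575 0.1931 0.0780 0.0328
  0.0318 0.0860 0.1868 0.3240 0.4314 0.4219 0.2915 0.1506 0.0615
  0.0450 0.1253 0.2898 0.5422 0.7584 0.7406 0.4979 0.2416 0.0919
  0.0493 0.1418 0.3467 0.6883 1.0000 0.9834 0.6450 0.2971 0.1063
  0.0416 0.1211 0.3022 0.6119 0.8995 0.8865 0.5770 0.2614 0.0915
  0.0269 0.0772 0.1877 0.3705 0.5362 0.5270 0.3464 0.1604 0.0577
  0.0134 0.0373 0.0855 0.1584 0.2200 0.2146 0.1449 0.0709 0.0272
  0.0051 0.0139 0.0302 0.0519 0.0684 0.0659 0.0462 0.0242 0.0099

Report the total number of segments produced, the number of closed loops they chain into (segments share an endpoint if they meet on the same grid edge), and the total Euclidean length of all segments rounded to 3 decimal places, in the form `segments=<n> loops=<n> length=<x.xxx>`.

segments=12 loops=1 length=9.037

cell (5,3): code 0100 → (5.763,4.000)–(6.000,3.642)
cell (5,4): code 1100 → (5.813,5.000)–(5.763,4.000)
cell (5,5): code 1000 → (6.000,5.246)–(5.813,5.000)
cell (6,2): code 0100 → (6.950,3.000)–(7.000,2.979)
cell (6,3): code 1110 → (6.000,3.642)–(6.950,3.000)
cell (6,5): code 1001 → (7.000,5.894)–(6.000,5.246)
cell (7,2): code 0010 → (7.000,2.979)–(7.096,3.000)
cell (7,3): code 0111 → (7.096,3.000)–(8.000,3.240)
cell (7,5): code 1001 → (8.000,5.664)–(7.000,5.894)
cell (8,3): code 0010 → (8.000,3.240)–(8.601,4.000)
cell (8,4): code 0011 → (8.601,4.000)–(8.572,5.000)
cell (8,5): code 0001 → (8.572,5.000)–(8.000,5.664)
total: 12 segments, chained into 1 closed loop(s), length Σ = 9.036980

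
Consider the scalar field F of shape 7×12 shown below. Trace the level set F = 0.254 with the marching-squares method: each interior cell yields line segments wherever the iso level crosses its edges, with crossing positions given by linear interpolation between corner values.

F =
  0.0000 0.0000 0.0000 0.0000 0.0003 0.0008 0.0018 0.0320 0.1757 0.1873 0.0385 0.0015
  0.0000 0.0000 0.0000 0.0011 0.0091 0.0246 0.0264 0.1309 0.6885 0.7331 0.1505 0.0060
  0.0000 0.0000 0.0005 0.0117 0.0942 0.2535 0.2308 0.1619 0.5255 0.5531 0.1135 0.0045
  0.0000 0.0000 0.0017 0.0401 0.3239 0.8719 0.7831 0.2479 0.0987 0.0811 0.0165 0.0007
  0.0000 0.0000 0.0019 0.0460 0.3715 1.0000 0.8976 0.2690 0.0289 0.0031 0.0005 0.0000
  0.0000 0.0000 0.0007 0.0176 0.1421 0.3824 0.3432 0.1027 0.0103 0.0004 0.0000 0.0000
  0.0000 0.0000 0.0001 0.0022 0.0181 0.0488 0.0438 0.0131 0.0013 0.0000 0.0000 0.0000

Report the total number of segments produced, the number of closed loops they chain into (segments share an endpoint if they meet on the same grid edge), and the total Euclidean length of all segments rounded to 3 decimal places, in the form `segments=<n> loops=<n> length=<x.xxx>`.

cell (0,7): code 0100 → (0.153,8.000)–(1.000,7.221)
cell (0,8): code 1100 → (0.122,9.000)–(0.153,8.000)
cell (0,9): code 1000 → (1.000,9.822)–(0.122,9.000)
cell (1,7): code 0110 → (1.000,7.221)–(2.000,7.253)
cell (1,9): code 1001 → (2.000,9.680)–(1.000,9.822)
cell (2,3): code 0100 → (2.696,4.000)–(3.000,3.754)
cell (2,4): code 1100 → (2.001,5.000)–(2.696,4.000)
cell (2,5): code 1100 → (2.042,6.000)–(2.001,5.000)
cell (2,6): code 1000 → (3.000,6.989)–(2.042,6.000)
cell (2,7): code 0010 → (2.000,7.253)–(2.636,8.000)
cell (2,8): code 0011 → (2.636,8.000)–(2.634,9.000)
cell (2,9): code 0001 → (2.634,9.000)–(2.000,9.680)
cell (3,3): code 0110 → (3.000,3.754)–(4.000,3.639)
cell (3,6): code 1101 → (3.289,7.000)–(3.000,6.989)
cell (3,7): code 1000 → (4.000,7.062)–(3.289,7.000)
cell (4,3): code 0010 → (4.000,3.639)–(4.512,4.000)
cell (4,4): code 0111 → (4.512,4.000)–(5.000,4.466)
cell (4,6): code 1011 → (5.000,6.371)–(4.090,7.000)
cell (4,7): code 0001 → (4.090,7.000)–(4.000,7.062)
cell (5,4): code 0010 → (5.000,4.466)–(5.385,5.000)
cell (5,5): code 0011 → (5.385,5.000)–(5.298,6.000)
cell (5,6): code 0001 → (5.298,6.000)–(5.000,6.371)
total: 22 segments, chained into 2 closed loop(s), length Σ = 18.926798

segments=22 loops=2 length=18.927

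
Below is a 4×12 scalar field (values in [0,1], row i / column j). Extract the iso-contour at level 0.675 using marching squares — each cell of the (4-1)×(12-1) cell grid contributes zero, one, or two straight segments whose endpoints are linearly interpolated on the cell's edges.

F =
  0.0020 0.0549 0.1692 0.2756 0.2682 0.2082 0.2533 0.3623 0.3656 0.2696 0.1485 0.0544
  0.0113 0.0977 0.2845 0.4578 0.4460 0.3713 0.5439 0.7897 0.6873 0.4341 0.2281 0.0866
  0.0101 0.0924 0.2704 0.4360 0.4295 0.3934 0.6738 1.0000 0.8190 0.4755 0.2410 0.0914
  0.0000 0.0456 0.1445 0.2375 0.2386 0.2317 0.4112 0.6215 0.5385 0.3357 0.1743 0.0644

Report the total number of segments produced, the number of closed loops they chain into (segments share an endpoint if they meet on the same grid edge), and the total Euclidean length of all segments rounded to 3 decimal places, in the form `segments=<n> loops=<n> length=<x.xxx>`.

cell (0,6): code 0100 → (0.732,7.000)–(1.000,6.533)
cell (0,7): code 1100 → (0.962,8.000)–(0.732,7.000)
cell (0,8): code 1000 → (1.000,8.049)–(0.962,8.000)
cell (1,6): code 0110 → (1.000,6.533)–(2.000,6.004)
cell (1,8): code 1001 → (2.000,8.419)–(1.000,8.049)
cell (2,6): code 0010 → (2.000,6.004)–(2.859,7.000)
cell (2,7): code 0011 → (2.859,7.000)–(2.513,8.000)
cell (2,8): code 0001 → (2.513,8.000)–(2.000,8.419)
total: 8 segments, chained into 1 closed loop(s), length Σ = 6.860353

segments=8 loops=1 length=6.860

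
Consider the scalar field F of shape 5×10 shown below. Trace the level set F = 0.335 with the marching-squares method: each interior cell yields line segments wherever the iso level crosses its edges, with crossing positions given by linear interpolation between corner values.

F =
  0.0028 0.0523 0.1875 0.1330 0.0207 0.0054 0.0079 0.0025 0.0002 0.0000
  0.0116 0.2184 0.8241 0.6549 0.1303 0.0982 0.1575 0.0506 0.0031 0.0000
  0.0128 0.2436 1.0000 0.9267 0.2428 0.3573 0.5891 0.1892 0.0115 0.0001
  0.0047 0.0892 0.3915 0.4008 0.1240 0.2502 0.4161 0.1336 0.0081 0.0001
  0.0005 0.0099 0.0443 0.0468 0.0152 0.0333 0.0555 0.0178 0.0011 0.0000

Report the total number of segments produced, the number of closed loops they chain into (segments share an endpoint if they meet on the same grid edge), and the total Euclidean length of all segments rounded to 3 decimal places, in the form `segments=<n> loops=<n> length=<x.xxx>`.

cell (0,1): code 0100 → (0.232,2.000)–(1.000,1.193)
cell (0,2): code 1100 → (0.387,3.000)–(0.232,2.000)
cell (0,3): code 1000 → (1.000,3.610)–(0.387,3.000)
cell (1,1): code 0110 → (1.000,1.193)–(2.000,1.121)
cell (1,3): code 1001 → (2.000,3.865)–(1.000,3.610)
cell (1,4): code 0100 → (1.914,5.000)–(2.000,4.805)
cell (1,5): code 1100 → (1.411,6.000)–(1.914,5.000)
cell (1,6): code 1000 → (2.000,6.635)–(1.411,6.000)
cell (2,1): code 0110 → (2.000,1.121)–(3.000,1.813)
cell (2,3): code 1001 → (3.000,3.238)–(2.000,3.865)
cell (2,4): code 0010 → (2.000,4.805)–(2.208,5.000)
cell (2,5): code 0111 → (2.208,5.000)–(3.000,5.511)
cell (2,6): code 1001 → (3.000,6.287)–(2.000,6.635)
cell (3,1): code 0010 → (3.000,1.813)–(3.163,2.000)
cell (3,2): code 0011 → (3.163,2.000)–(3.186,3.000)
cell (3,3): code 0001 → (3.186,3.000)–(3.000,3.238)
cell (3,5): code 0010 → (3.000,5.511)–(3.225,6.000)
cell (3,6): code 0001 → (3.225,6.000)–(3.000,6.287)
total: 18 segments, chained into 2 closed loop(s), length Σ = 14.360172

segments=18 loops=2 length=14.360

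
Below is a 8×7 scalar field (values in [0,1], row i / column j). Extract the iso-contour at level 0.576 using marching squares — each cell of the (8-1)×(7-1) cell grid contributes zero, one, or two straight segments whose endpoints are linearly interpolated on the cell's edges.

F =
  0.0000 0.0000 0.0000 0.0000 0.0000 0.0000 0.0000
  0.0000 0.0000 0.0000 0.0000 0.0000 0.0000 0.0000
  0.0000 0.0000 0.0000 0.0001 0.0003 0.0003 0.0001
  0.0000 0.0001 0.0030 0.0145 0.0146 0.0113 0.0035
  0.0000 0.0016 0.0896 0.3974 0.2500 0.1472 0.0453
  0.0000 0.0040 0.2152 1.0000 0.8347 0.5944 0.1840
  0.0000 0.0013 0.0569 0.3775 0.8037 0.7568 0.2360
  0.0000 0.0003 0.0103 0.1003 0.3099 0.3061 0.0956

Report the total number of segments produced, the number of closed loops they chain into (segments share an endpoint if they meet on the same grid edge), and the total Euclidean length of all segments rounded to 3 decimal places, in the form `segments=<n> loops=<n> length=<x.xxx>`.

cell (4,2): code 0100 → (4.296,3.000)–(5.000,2.460)
cell (4,3): code 1100 → (4.558,4.000)–(4.296,3.000)
cell (4,4): code 1100 → (4.959,5.000)–(4.558,4.000)
cell (4,5): code 1000 → (5.000,5.045)–(4.959,5.000)
cell (5,2): code 0010 → (5.000,2.460)–(5.681,3.000)
cell (5,3): code 0111 → (5.681,3.000)–(6.000,3.466)
cell (5,5): code 1001 → (6.000,5.347)–(5.000,5.045)
cell (6,3): code 0010 → (6.000,3.466)–(6.461,4.000)
cell (6,4): code 0011 → (6.461,4.000)–(6.401,5.000)
cell (6,5): code 0001 → (6.401,5.000)–(6.000,5.347)
total: 10 segments, chained into 1 closed loop(s), length Σ = 7.775588

segments=10 loops=1 length=7.776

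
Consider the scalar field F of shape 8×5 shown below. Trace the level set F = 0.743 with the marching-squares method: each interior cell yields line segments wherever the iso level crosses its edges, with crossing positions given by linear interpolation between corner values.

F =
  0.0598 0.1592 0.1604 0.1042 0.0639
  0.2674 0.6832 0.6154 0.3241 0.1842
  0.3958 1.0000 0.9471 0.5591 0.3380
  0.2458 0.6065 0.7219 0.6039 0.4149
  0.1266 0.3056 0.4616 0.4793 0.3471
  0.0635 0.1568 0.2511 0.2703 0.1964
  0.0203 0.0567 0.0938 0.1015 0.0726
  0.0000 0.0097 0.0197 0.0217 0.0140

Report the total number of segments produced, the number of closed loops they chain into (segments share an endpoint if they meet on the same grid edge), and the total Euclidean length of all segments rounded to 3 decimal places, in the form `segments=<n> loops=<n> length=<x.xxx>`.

cell (1,0): code 0100 → (1.189,1.000)–(2.000,0.575)
cell (1,1): code 1100 → (1.385,2.000)–(1.189,1.000)
cell (1,2): code 1000 → (2.000,2.526)–(1.385,2.000)
cell (2,0): code 0010 → (2.000,0.575)–(2.653,1.000)
cell (2,1): code 0011 → (2.653,1.000)–(2.906,2.000)
cell (2,2): code 0001 → (2.906,2.000)–(2.000,2.526)
total: 6 segments, chained into 1 closed loop(s), length Σ = 5.603389

segments=6 loops=1 length=5.603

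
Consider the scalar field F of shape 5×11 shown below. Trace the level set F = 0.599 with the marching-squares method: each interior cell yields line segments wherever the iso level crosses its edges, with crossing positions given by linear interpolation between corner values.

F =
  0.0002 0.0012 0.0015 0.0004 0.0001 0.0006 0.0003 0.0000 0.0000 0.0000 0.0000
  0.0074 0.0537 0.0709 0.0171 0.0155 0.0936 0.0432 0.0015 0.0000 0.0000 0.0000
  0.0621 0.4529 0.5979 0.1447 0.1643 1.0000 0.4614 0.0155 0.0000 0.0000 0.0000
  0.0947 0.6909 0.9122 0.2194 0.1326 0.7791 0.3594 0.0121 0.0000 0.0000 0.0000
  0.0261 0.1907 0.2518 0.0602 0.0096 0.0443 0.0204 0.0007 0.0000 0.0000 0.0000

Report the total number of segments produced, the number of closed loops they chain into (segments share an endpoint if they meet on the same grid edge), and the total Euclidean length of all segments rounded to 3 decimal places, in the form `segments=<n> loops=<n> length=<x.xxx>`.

cell (1,4): code 0100 → (1.558,5.000)–(2.000,4.520)
cell (1,5): code 1000 → (2.000,5.745)–(1.558,5.000)
cell (2,0): code 0100 → (2.614,1.000)–(3.000,0.846)
cell (2,1): code 1100 → (2.003,2.000)–(2.614,1.000)
cell (2,2): code 1000 → (3.000,2.452)–(2.003,2.000)
cell (2,4): code 0110 → (2.000,4.520)–(3.000,4.721)
cell (2,5): code 1001 → (3.000,5.429)–(2.000,5.745)
cell (3,0): code 0010 → (3.000,0.846)–(3.184,1.000)
cell (3,1): code 0011 → (3.184,1.000)–(3.474,2.000)
cell (3,2): code 0001 → (3.474,2.000)–(3.000,2.452)
cell (3,4): code 0010 → (3.000,4.721)–(3.245,5.000)
cell (3,5): code 0001 → (3.245,5.000)–(3.000,5.429)
total: 12 segments, chained into 2 closed loop(s), length Σ = 9.070512

segments=12 loops=2 length=9.071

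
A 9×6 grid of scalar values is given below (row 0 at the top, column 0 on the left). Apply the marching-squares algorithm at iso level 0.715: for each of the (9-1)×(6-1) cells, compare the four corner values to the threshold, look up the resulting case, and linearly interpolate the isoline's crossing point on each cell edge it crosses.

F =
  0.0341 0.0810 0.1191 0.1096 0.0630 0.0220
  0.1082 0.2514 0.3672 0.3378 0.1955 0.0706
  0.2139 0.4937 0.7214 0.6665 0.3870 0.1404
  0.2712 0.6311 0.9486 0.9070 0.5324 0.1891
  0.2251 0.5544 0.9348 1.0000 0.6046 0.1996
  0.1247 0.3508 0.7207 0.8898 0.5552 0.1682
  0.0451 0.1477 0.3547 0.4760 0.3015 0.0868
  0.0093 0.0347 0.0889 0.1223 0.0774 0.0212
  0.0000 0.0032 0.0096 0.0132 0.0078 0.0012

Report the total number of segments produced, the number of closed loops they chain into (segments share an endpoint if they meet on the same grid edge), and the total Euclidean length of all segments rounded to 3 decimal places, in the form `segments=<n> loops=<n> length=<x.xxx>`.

cell (1,1): code 0100 → (1.982,2.000)–(2.000,1.972)
cell (1,2): code 1000 → (2.000,2.117)–(1.982,2.000)
cell (2,1): code 0110 → (2.000,1.972)–(3.000,1.264)
cell (2,2): code 1101 → (2.202,3.000)–(2.000,2.117)
cell (2,3): code 1000 → (3.000,3.513)–(2.202,3.000)
cell (3,1): code 0110 → (3.000,1.264)–(4.000,1.422)
cell (3,3): code 1001 → (4.000,3.721)–(3.000,3.513)
cell (4,1): code 0110 → (4.000,1.422)–(5.000,1.985)
cell (4,3): code 1001 → (5.000,3.522)–(4.000,3.721)
cell (5,1): code 0010 → (5.000,1.985)–(5.016,2.000)
cell (5,2): code 0011 → (5.016,2.000)–(5.422,3.000)
cell (5,3): code 0001 → (5.422,3.000)–(5.000,3.522)
total: 12 segments, chained into 1 closed loop(s), length Σ = 9.205265

segments=12 loops=1 length=9.205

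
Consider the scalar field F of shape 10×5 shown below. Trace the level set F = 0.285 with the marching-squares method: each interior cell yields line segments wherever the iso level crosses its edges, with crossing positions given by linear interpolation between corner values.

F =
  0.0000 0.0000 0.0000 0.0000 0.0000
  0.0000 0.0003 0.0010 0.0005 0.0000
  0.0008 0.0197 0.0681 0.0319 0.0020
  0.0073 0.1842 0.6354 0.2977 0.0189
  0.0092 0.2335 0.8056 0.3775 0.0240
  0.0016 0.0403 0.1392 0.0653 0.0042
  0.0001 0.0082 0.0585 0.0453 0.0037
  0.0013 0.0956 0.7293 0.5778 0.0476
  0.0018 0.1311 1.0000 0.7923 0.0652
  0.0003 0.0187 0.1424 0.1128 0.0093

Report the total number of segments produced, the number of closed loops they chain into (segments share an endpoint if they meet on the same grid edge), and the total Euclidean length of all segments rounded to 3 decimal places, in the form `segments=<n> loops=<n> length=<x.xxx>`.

segments=16 loops=2 length=14.912

cell (2,1): code 0100 → (2.382,2.000)–(3.000,1.223)
cell (2,2): code 1100 → (2.952,3.000)–(2.382,2.000)
cell (2,3): code 1000 → (3.000,3.046)–(2.952,3.000)
cell (3,1): code 0110 → (3.000,1.223)–(4.000,1.090)
cell (3,3): code 1001 → (4.000,3.262)–(3.000,3.046)
cell (4,1): code 0010 → (4.000,1.090)–(4.781,2.000)
cell (4,2): code 0011 → (4.781,2.000)–(4.296,3.000)
cell (4,3): code 0001 → (4.296,3.000)–(4.000,3.262)
cell (6,1): code 0100 → (6.338,2.000)–(7.000,1.299)
cell (6,2): code 1100 → (6.450,3.000)–(6.338,2.000)
cell (6,3): code 1000 → (7.000,3.552)–(6.450,3.000)
cell (7,1): code 0110 → (7.000,1.299)–(8.000,1.177)
cell (7,3): code 1001 → (8.000,3.698)–(7.000,3.552)
cell (8,1): code 0010 → (8.000,1.177)–(8.834,2.000)
cell (8,2): code 0011 → (8.834,2.000)–(8.747,3.000)
cell (8,3): code 0001 → (8.747,3.000)–(8.000,3.698)
total: 16 segments, chained into 2 closed loop(s), length Σ = 14.912281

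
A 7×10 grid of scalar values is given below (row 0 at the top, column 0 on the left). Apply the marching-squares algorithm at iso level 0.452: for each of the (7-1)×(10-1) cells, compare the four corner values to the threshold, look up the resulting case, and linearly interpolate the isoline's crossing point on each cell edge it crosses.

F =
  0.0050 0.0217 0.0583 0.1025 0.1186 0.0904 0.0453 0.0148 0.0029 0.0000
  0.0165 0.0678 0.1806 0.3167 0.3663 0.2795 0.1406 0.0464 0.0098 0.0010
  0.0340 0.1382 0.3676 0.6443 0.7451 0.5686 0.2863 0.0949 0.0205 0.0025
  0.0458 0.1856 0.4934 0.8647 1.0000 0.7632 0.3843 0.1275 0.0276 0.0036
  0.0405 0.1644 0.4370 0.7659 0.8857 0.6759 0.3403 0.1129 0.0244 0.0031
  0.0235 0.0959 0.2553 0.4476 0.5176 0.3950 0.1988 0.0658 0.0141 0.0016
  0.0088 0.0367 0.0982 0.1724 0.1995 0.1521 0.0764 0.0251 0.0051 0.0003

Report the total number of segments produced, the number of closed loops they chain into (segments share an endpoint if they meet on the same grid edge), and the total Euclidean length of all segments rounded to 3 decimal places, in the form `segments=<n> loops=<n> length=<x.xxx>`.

cell (1,2): code 0100 → (1.413,3.000)–(2.000,2.305)
cell (1,3): code 1100 → (1.226,4.000)–(1.413,3.000)
cell (1,4): code 1100 → (1.597,5.000)–(1.226,4.000)
cell (1,5): code 1000 → (2.000,5.413)–(1.597,5.000)
cell (2,1): code 0100 → (2.671,2.000)–(3.000,1.865)
cell (2,2): code 1110 → (2.000,2.305)–(2.671,2.000)
cell (2,5): code 1001 → (3.000,5.821)–(2.000,5.413)
cell (3,1): code 0010 → (3.000,1.865)–(3.734,2.000)
cell (3,2): code 0111 → (3.734,2.000)–(4.000,2.046)
cell (3,5): code 1001 → (4.000,5.667)–(3.000,5.821)
cell (4,2): code 0010 → (4.000,2.046)–(4.986,3.000)
cell (4,3): code 0111 → (4.986,3.000)–(5.000,3.063)
cell (4,4): code 1011 → (5.000,4.535)–(4.797,5.000)
cell (4,5): code 0001 → (4.797,5.000)–(4.000,5.667)
cell (5,3): code 0010 → (5.000,3.063)–(5.206,4.000)
cell (5,4): code 0001 → (5.206,4.000)–(5.000,4.535)
total: 16 segments, chained into 1 closed loop(s), length Σ = 12.287718

segments=16 loops=1 length=12.288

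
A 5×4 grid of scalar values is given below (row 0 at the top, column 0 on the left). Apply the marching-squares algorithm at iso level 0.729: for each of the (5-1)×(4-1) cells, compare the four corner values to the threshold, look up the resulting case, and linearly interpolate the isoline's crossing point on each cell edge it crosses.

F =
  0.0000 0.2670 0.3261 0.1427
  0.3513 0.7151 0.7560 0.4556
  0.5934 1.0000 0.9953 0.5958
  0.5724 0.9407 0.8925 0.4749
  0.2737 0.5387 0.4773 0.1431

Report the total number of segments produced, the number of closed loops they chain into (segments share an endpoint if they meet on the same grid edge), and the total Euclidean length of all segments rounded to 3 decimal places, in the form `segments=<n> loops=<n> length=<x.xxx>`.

segments=10 loops=1 length=7.817

cell (0,1): code 0100 → (0.937,2.000)–(1.000,1.340)
cell (0,2): code 1000 → (1.000,2.090)–(0.937,2.000)
cell (1,0): code 0100 → (1.049,1.000)–(2.000,0.333)
cell (1,1): code 1110 → (1.000,1.340)–(1.049,1.000)
cell (1,2): code 1001 → (2.000,2.667)–(1.000,2.090)
cell (2,0): code 0110 → (2.000,0.333)–(3.000,0.425)
cell (2,2): code 1001 → (3.000,2.392)–(2.000,2.667)
cell (3,0): code 0010 → (3.000,0.425)–(3.527,1.000)
cell (3,1): code 0011 → (3.527,1.000)–(3.394,2.000)
cell (3,2): code 0001 → (3.394,2.000)–(3.000,2.392)
total: 10 segments, chained into 1 closed loop(s), length Σ = 7.816953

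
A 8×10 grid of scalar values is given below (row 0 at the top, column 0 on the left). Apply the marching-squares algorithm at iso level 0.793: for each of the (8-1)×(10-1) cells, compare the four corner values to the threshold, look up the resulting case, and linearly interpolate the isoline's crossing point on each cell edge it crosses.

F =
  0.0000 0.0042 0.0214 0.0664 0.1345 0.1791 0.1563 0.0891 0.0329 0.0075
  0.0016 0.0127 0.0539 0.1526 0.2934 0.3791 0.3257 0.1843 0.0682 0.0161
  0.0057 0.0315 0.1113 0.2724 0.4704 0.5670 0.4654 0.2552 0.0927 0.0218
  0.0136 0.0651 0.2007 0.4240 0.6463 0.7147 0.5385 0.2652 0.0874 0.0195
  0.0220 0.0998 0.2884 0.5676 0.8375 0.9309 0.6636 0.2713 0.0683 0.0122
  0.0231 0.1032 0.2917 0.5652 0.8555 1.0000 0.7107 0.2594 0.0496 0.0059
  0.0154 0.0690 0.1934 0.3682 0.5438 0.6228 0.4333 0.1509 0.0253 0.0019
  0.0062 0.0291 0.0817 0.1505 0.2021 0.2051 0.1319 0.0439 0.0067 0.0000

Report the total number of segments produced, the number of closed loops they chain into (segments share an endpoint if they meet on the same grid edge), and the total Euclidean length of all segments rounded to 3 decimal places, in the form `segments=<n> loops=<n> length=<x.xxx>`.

cell (3,3): code 0100 → (3.767,4.000)–(4.000,3.835)
cell (3,4): code 1100 → (3.362,5.000)–(3.767,4.000)
cell (3,5): code 1000 → (4.000,5.516)–(3.362,5.000)
cell (4,3): code 0110 → (4.000,3.835)–(5.000,3.785)
cell (4,5): code 1001 → (5.000,5.716)–(4.000,5.516)
cell (5,3): code 0010 → (5.000,3.785)–(5.201,4.000)
cell (5,4): code 0011 → (5.201,4.000)–(5.549,5.000)
cell (5,5): code 0001 → (5.549,5.000)–(5.000,5.716)
total: 8 segments, chained into 1 closed loop(s), length Σ = 6.460369

segments=8 loops=1 length=6.460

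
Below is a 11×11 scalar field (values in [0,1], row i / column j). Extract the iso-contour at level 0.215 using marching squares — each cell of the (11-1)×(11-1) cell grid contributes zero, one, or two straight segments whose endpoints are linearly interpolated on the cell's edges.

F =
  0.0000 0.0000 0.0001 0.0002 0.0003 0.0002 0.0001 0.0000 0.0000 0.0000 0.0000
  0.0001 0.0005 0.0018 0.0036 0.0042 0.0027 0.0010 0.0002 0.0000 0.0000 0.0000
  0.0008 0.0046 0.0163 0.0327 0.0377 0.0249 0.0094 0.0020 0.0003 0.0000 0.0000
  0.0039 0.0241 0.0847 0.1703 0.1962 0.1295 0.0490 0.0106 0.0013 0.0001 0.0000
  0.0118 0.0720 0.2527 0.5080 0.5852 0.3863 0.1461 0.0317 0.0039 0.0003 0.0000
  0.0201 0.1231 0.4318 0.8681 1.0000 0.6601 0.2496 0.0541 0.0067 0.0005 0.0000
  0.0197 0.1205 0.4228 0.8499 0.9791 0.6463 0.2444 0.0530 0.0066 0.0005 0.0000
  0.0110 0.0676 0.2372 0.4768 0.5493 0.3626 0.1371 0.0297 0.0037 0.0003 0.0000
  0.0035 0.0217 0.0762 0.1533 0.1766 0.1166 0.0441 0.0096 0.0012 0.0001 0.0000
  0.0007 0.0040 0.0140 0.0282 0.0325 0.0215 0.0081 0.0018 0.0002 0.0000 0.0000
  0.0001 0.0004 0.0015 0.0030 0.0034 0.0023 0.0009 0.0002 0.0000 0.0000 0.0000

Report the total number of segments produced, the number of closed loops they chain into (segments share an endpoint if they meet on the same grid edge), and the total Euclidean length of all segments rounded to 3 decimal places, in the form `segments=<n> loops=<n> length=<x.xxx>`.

cell (3,1): code 0100 → (3.776,2.000)–(4.000,1.791)
cell (3,2): code 1100 → (3.132,3.000)–(3.776,2.000)
cell (3,3): code 1100 → (3.048,4.000)–(3.132,3.000)
cell (3,4): code 1100 → (3.333,5.000)–(3.048,4.000)
cell (3,5): code 1000 → (4.000,5.713)–(3.333,5.000)
cell (4,1): code 0110 → (4.000,1.791)–(5.000,1.298)
cell (4,5): code 1101 → (4.666,6.000)–(4.000,5.713)
cell (4,6): code 1000 → (5.000,6.177)–(4.666,6.000)
cell (5,1): code 0110 → (5.000,1.298)–(6.000,1.313)
cell (5,6): code 1001 → (6.000,6.154)–(5.000,6.177)
cell (6,1): code 0110 → (6.000,1.313)–(7.000,1.869)
cell (6,5): code 1011 → (7.000,5.655)–(6.274,6.000)
cell (6,6): code 0001 → (6.274,6.000)–(6.000,6.154)
cell (7,1): code 0010 → (7.000,1.869)–(7.138,2.000)
cell (7,2): code 0011 → (7.138,2.000)–(7.809,3.000)
cell (7,3): code 0011 → (7.809,3.000)–(7.897,4.000)
cell (7,4): code 0011 → (7.897,4.000)–(7.600,5.000)
cell (7,5): code 0001 → (7.600,5.000)–(7.000,5.655)
total: 18 segments, chained into 1 closed loop(s), length Σ = 15.325956

segments=18 loops=1 length=15.326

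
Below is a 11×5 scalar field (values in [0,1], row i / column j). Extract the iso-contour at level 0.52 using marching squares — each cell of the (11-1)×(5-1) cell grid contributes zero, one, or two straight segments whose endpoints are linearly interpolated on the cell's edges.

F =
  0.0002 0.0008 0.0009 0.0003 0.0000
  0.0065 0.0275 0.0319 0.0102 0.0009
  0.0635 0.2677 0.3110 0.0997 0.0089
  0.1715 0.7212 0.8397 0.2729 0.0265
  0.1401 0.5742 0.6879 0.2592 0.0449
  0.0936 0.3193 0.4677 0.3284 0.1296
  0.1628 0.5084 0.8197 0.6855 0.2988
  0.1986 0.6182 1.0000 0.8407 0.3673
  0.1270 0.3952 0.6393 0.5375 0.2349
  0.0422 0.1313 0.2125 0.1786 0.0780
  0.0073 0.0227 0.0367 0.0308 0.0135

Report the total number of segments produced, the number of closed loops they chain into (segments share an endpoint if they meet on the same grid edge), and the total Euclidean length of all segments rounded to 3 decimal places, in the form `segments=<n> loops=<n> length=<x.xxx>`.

cell (2,0): code 0100 → (2.556,1.000)–(3.000,0.634)
cell (2,1): code 1100 → (2.395,2.000)–(2.556,1.000)
cell (2,2): code 1000 → (3.000,2.564)–(2.395,2.000)
cell (3,0): code 0110 → (3.000,0.634)–(4.000,0.875)
cell (3,2): code 1001 → (4.000,2.392)–(3.000,2.564)
cell (4,0): code 0010 → (4.000,0.875)–(4.213,1.000)
cell (4,1): code 0011 → (4.213,1.000)–(4.762,2.000)
cell (4,2): code 0001 → (4.762,2.000)–(4.000,2.392)
cell (5,1): code 0100 → (5.149,2.000)–(6.000,1.037)
cell (5,2): code 1100 → (5.537,3.000)–(5.149,2.000)
cell (5,3): code 1000 → (6.000,3.428)–(5.537,3.000)
cell (6,0): code 0100 → (6.106,1.000)–(7.000,0.766)
cell (6,1): code 1110 → (6.000,1.037)–(6.106,1.000)
cell (6,3): code 1001 → (7.000,3.677)–(6.000,3.428)
cell (7,0): code 0010 → (7.000,0.766)–(7.440,1.000)
cell (7,1): code 0111 → (7.440,1.000)–(8.000,1.511)
cell (7,3): code 1001 → (8.000,3.058)–(7.000,3.677)
cell (8,1): code 0010 → (8.000,1.511)–(8.280,2.000)
cell (8,2): code 0011 → (8.280,2.000)–(8.049,3.000)
cell (8,3): code 0001 → (8.049,3.000)–(8.000,3.058)
total: 20 segments, chained into 2 closed loop(s), length Σ = 15.857214

segments=20 loops=2 length=15.857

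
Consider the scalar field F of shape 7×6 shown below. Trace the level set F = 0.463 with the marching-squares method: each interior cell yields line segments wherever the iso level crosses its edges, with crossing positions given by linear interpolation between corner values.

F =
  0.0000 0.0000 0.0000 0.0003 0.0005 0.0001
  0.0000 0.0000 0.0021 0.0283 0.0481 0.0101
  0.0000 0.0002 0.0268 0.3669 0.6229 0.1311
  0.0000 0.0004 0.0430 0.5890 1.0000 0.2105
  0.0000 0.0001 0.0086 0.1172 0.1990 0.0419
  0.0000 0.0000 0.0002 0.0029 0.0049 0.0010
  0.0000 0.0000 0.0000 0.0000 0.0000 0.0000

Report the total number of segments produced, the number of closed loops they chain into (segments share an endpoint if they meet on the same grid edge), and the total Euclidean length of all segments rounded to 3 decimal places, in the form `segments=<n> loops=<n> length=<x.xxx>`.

cell (1,3): code 0100 → (1.722,4.000)–(2.000,3.375)
cell (1,4): code 1000 → (2.000,4.325)–(1.722,4.000)
cell (2,2): code 0100 → (2.433,3.000)–(3.000,2.769)
cell (2,3): code 1110 → (2.000,3.375)–(2.433,3.000)
cell (2,4): code 1001 → (3.000,4.680)–(2.000,4.325)
cell (3,2): code 0010 → (3.000,2.769)–(3.267,3.000)
cell (3,3): code 0011 → (3.267,3.000)–(3.670,4.000)
cell (3,4): code 0001 → (3.670,4.000)–(3.000,4.680)
total: 8 segments, chained into 1 closed loop(s), length Σ = 5.744369

segments=8 loops=1 length=5.744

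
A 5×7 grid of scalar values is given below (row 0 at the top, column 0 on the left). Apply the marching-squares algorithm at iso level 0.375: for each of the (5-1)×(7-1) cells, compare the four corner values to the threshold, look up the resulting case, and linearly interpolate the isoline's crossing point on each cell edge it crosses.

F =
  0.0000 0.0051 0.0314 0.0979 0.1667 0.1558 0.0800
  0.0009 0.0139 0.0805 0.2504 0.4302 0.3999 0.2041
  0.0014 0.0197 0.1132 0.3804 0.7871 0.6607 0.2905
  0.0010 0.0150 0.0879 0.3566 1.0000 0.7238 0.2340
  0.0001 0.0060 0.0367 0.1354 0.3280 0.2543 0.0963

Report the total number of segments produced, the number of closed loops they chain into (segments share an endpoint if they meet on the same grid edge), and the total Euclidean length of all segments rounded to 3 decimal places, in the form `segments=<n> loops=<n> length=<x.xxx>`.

segments=12 loops=1 length=9.354

cell (0,3): code 0100 → (0.791,4.000)–(1.000,3.693)
cell (0,4): code 1100 → (0.898,5.000)–(0.791,4.000)
cell (0,5): code 1000 → (1.000,5.127)–(0.898,5.000)
cell (1,2): code 0100 → (1.958,3.000)–(2.000,2.980)
cell (1,3): code 1110 → (1.000,3.693)–(1.958,3.000)
cell (1,5): code 1001 → (2.000,5.772)–(1.000,5.127)
cell (2,2): code 0010 → (2.000,2.980)–(2.227,3.000)
cell (2,3): code 0111 → (2.227,3.000)–(3.000,3.029)
cell (2,5): code 1001 → (3.000,5.712)–(2.000,5.772)
cell (3,3): code 0010 → (3.000,3.029)–(3.930,4.000)
cell (3,4): code 0011 → (3.930,4.000)–(3.743,5.000)
cell (3,5): code 0001 → (3.743,5.000)–(3.000,5.712)
total: 12 segments, chained into 1 closed loop(s), length Σ = 9.353654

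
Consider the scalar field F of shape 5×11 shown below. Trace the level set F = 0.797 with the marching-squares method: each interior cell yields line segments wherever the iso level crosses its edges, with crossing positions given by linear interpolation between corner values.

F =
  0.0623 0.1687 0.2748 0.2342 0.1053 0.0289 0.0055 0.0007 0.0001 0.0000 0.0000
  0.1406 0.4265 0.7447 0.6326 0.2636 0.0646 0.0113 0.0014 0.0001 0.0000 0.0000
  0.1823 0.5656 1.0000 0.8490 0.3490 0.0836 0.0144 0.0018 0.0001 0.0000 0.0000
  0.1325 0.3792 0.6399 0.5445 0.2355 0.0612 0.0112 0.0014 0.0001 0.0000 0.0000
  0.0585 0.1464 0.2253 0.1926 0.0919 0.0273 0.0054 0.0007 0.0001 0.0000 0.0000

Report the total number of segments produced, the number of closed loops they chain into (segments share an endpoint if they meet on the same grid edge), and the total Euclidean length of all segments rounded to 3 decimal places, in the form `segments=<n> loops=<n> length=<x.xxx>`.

cell (1,1): code 0100 → (1.205,2.000)–(2.000,1.533)
cell (1,2): code 1100 → (1.760,3.000)–(1.205,2.000)
cell (1,3): code 1000 → (2.000,3.104)–(1.760,3.000)
cell (2,1): code 0010 → (2.000,1.533)–(2.564,2.000)
cell (2,2): code 0011 → (2.564,2.000)–(2.171,3.000)
cell (2,3): code 0001 → (2.171,3.000)–(2.000,3.104)
total: 6 segments, chained into 1 closed loop(s), length Σ = 4.334373

segments=6 loops=1 length=4.334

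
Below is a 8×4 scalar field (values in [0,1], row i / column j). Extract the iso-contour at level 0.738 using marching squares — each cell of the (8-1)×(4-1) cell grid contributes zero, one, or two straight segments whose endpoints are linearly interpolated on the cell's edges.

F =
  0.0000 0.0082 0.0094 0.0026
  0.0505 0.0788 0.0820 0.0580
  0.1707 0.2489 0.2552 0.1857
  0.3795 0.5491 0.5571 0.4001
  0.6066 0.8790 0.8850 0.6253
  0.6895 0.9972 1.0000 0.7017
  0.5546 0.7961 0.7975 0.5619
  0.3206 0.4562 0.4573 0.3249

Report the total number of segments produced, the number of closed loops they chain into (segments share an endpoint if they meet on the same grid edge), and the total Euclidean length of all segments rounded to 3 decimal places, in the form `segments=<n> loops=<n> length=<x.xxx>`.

segments=10 loops=1 length=8.442

cell (3,0): code 0100 → (3.573,1.000)–(4.000,0.482)
cell (3,1): code 1100 → (3.552,2.000)–(3.573,1.000)
cell (3,2): code 1000 → (4.000,2.566)–(3.552,2.000)
cell (4,0): code 0110 → (4.000,0.482)–(5.000,0.158)
cell (4,2): code 1001 → (5.000,2.878)–(4.000,2.566)
cell (5,0): code 0110 → (5.000,0.158)–(6.000,0.759)
cell (5,2): code 1001 → (6.000,2.253)–(5.000,2.878)
cell (6,0): code 0010 → (6.000,0.759)–(6.171,1.000)
cell (6,1): code 0011 → (6.171,1.000)–(6.175,2.000)
cell (6,2): code 0001 → (6.175,2.000)–(6.000,2.253)
total: 10 segments, chained into 1 closed loop(s), length Σ = 8.441684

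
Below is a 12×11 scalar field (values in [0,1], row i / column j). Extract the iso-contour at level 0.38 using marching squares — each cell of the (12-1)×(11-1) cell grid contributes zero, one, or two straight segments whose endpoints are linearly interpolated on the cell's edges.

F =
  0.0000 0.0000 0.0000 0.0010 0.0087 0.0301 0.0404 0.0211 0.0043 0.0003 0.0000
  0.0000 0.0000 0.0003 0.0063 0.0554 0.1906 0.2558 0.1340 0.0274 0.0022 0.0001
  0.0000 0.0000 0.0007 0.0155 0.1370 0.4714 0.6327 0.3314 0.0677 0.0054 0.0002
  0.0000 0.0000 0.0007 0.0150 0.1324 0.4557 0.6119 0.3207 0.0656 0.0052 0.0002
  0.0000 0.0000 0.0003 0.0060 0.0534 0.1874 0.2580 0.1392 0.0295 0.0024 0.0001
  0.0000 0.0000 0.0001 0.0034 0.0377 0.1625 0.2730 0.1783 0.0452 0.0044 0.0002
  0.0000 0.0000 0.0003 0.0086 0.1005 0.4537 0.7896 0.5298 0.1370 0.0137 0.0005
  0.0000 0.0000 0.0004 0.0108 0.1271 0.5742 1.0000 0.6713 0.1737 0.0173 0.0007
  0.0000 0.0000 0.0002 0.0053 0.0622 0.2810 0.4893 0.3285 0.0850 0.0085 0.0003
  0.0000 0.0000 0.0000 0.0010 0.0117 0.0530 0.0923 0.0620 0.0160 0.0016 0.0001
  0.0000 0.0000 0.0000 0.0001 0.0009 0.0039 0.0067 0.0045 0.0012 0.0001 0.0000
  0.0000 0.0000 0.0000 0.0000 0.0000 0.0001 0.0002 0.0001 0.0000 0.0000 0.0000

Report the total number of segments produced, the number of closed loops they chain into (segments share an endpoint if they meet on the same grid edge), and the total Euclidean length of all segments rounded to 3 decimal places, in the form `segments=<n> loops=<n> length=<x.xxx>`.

segments=20 loops=2 length=16.257

cell (1,4): code 0100 → (1.675,5.000)–(2.000,4.727)
cell (1,5): code 1100 → (1.330,6.000)–(1.675,5.000)
cell (1,6): code 1000 → (2.000,6.839)–(1.330,6.000)
cell (2,4): code 0110 → (2.000,4.727)–(3.000,4.766)
cell (2,6): code 1001 → (3.000,6.796)–(2.000,6.839)
cell (3,4): code 0010 → (3.000,4.766)–(3.282,5.000)
cell (3,5): code 0011 → (3.282,5.000)–(3.655,6.000)
cell (3,6): code 0001 → (3.655,6.000)–(3.000,6.796)
cell (5,4): code 0100 → (5.747,5.000)–(6.000,4.791)
cell (5,5): code 1100 → (5.207,6.000)–(5.747,5.000)
cell (5,6): code 1100 → (5.574,7.000)–(5.207,6.000)
cell (5,7): code 1000 → (6.000,7.381)–(5.574,7.000)
cell (6,4): code 0110 → (6.000,4.791)–(7.000,4.566)
cell (6,7): code 1001 → (7.000,7.585)–(6.000,7.381)
cell (7,4): code 0010 → (7.000,4.566)–(7.662,5.000)
cell (7,5): code 0111 → (7.662,5.000)–(8.000,5.475)
cell (7,6): code 1011 → (8.000,6.680)–(7.850,7.000)
cell (7,7): code 0001 → (7.850,7.000)–(7.000,7.585)
cell (8,5): code 0010 → (8.000,5.475)–(8.275,6.000)
cell (8,6): code 0001 → (8.275,6.000)–(8.000,6.680)
total: 20 segments, chained into 2 closed loop(s), length Σ = 16.257395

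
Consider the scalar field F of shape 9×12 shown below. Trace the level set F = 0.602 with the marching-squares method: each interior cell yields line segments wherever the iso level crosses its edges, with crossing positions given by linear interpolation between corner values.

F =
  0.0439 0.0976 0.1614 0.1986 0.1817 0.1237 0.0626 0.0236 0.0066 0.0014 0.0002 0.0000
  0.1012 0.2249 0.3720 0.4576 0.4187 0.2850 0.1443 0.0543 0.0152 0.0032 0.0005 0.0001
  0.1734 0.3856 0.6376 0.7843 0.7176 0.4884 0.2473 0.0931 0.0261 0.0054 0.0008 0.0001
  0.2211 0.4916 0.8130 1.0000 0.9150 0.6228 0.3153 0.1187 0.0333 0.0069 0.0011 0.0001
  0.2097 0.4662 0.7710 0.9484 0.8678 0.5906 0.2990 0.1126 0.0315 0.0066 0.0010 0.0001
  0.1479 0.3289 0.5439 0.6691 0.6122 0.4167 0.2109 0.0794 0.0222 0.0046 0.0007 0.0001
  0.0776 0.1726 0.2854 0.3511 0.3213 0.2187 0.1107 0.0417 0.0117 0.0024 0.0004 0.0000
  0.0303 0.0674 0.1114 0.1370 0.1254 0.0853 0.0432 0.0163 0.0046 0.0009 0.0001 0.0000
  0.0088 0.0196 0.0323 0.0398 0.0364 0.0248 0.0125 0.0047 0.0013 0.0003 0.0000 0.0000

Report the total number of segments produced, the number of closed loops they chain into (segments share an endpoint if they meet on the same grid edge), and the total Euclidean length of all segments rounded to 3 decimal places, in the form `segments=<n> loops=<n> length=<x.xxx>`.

segments=16 loops=1 length=11.678

cell (1,1): code 0100 → (1.866,2.000)–(2.000,1.859)
cell (1,2): code 1100 → (1.442,3.000)–(1.866,2.000)
cell (1,3): code 1100 → (1.613,4.000)–(1.442,3.000)
cell (1,4): code 1000 → (2.000,4.504)–(1.613,4.000)
cell (2,1): code 0110 → (2.000,1.859)–(3.000,1.343)
cell (2,4): code 1101 → (2.845,5.000)–(2.000,4.504)
cell (2,5): code 1000 → (3.000,5.068)–(2.845,5.000)
cell (3,1): code 0110 → (3.000,1.343)–(4.000,1.446)
cell (3,4): code 1011 → (4.000,4.959)–(3.646,5.000)
cell (3,5): code 0001 → (3.646,5.000)–(3.000,5.068)
cell (4,1): code 0010 → (4.000,1.446)–(4.744,2.000)
cell (4,2): code 0111 → (4.744,2.000)–(5.000,2.464)
cell (4,4): code 1001 → (5.000,4.052)–(4.000,4.959)
cell (5,2): code 0010 → (5.000,2.464)–(5.211,3.000)
cell (5,3): code 0011 → (5.211,3.000)–(5.035,4.000)
cell (5,4): code 0001 → (5.035,4.000)–(5.000,4.052)
total: 16 segments, chained into 1 closed loop(s), length Σ = 11.677787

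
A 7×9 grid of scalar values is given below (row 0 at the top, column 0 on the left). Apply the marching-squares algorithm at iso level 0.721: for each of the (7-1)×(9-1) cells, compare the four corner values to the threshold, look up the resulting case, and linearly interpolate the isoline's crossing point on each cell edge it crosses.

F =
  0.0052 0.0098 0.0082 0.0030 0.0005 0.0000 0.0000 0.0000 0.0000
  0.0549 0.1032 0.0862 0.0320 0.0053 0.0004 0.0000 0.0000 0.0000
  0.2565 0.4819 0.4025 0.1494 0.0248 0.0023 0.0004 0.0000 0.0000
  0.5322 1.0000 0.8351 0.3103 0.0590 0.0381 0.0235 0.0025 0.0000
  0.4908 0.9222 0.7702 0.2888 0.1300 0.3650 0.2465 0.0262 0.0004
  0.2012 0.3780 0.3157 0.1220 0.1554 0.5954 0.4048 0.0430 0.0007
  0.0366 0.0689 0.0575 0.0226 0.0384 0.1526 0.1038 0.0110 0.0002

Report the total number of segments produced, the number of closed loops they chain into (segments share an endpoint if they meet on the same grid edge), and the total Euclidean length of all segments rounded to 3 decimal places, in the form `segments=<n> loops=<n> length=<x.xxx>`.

segments=8 loops=1 length=5.975

cell (2,0): code 0100 → (2.461,1.000)–(3.000,0.404)
cell (2,1): code 1100 → (2.736,2.000)–(2.461,1.000)
cell (2,2): code 1000 → (3.000,2.217)–(2.736,2.000)
cell (3,0): code 0110 → (3.000,0.404)–(4.000,0.534)
cell (3,2): code 1001 → (4.000,2.102)–(3.000,2.217)
cell (4,0): code 0010 → (4.000,0.534)–(4.370,1.000)
cell (4,1): code 0011 → (4.370,1.000)–(4.108,2.000)
cell (4,2): code 0001 → (4.108,2.000)–(4.000,2.102)
total: 8 segments, chained into 1 closed loop(s), length Σ = 5.975098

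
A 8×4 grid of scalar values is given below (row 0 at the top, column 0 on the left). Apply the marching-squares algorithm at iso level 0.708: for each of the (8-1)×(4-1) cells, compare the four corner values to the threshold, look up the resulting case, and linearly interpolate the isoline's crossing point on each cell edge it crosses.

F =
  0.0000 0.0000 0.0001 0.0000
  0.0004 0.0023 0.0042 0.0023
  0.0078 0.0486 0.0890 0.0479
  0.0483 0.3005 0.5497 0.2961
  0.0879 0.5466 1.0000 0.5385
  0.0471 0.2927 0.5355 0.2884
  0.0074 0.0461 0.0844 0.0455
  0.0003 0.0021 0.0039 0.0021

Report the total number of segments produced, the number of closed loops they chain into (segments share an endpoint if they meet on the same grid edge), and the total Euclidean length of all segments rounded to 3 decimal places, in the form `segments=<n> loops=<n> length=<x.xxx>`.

segments=4 loops=1 length=3.612

cell (3,1): code 0100 → (3.352,2.000)–(4.000,1.356)
cell (3,2): code 1000 → (4.000,2.633)–(3.352,2.000)
cell (4,1): code 0010 → (4.000,1.356)–(4.629,2.000)
cell (4,2): code 0001 → (4.629,2.000)–(4.000,2.633)
total: 4 segments, chained into 1 closed loop(s), length Σ = 3.611808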